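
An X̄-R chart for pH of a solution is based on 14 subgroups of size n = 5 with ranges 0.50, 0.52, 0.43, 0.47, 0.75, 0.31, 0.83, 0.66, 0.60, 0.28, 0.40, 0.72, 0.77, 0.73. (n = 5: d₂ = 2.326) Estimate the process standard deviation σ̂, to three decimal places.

0.245

R̄ = (0.50 + 0.52 + 0.43 + 0.47 + 0.75 + 0.31 + 0.83 + 0.66 + 0.60 + 0.28 + 0.40 + 0.72 + 0.77 + 0.73) / 14 = 0.5693
σ̂ = R̄ / d₂ = 0.5693 / 2.326 = 0.2447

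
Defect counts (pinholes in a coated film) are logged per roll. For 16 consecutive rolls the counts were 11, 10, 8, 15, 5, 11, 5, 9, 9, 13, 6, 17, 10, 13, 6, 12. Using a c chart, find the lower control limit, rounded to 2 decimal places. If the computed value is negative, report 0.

c̄ = (11 + 10 + 8 + 15 + 5 + 11 + 5 + 9 + 9 + 13 + 6 + 17 + 10 + 13 + 6 + 12) / 16 = 160 / 16 = 10.0000
LCL = c̄ − 3√c̄ = 10.0000 − 3 × 3.1623 = 0.5132

0.51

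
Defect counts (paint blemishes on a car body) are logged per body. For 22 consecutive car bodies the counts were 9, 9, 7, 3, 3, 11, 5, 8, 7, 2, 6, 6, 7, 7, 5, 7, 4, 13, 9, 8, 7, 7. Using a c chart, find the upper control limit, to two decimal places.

14.65

c̄ = (9 + 9 + 7 + 3 + 3 + 11 + 5 + 8 + 7 + 2 + 6 + 6 + 7 + 7 + 5 + 7 + 4 + 13 + 9 + 8 + 7 + 7) / 22 = 150 / 22 = 6.8182
UCL = c̄ + 3√c̄ = 6.8182 + 3 × √6.8182 = 6.8182 + 3 × 2.6112 = 14.6517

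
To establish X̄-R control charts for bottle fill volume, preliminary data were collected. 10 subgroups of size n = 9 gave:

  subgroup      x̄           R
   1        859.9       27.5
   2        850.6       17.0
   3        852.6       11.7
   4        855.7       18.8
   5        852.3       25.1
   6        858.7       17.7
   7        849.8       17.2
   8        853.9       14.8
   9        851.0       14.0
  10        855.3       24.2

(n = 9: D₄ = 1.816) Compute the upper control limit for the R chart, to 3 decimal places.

R̄ = (27.5 + 17.0 + 11.7 + 18.8 + 25.1 + 17.7 + 17.2 + 14.8 + 14.0 + 24.2) / 10 = 188.0000 / 10 = 18.8000
UCL_R = D₄·R̄ = 1.816 × 18.8000 = 34.1408

34.141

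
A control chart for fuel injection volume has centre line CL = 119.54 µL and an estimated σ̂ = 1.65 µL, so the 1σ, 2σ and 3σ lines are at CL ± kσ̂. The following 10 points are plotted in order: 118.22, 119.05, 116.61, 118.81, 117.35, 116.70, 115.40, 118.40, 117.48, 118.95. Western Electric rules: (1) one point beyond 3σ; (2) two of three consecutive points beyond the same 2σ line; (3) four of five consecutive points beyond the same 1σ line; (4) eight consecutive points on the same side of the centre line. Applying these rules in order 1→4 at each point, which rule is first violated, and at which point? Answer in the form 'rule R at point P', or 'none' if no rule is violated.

Zone of each point (C = within 1σ̂, B = 1σ̂–2σ̂, A = 2σ̂–3σ̂, * = beyond 3σ̂; sign = side of CL): 1:-C, 2:-C, 3:-B, 4:-C, 5:-B, 6:-B, 7:-A, 8:-C, 9:-B, 10:-C
Rule 3 (four of five consecutive points beyond the same 1σ limit) is satisfied at point 7.

rule 3 at point 7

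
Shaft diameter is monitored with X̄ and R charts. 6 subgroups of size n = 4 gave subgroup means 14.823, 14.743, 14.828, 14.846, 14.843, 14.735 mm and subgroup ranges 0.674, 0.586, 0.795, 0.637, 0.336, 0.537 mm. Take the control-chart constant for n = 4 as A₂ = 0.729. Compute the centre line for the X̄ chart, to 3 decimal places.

14.803

X̄̄ = (14.823 + 14.743 + 14.828 + 14.846 + 14.843 + 14.735) / 6 = 88.8180 / 6 = 14.8030
CL = X̄̄ = 14.8030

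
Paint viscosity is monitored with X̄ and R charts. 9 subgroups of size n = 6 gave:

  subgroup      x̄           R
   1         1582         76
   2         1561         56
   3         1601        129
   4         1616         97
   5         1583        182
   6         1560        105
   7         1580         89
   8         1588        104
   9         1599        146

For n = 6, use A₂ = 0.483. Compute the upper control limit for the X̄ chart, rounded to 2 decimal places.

1638.36

X̄̄ = (1582 + 1561 + 1601 + 1616 + 1583 + 1560 + 1580 + 1588 + 1599) / 9 = 14270.0000 / 9 = 1585.5556
R̄ = (76 + 56 + 129 + 97 + 182 + 105 + 89 + 104 + 146) / 9 = 984.0000 / 9 = 109.3333
UCL = X̄̄ + A₂·R̄ = 1585.5556 + 0.483 × 109.3333 = 1638.3636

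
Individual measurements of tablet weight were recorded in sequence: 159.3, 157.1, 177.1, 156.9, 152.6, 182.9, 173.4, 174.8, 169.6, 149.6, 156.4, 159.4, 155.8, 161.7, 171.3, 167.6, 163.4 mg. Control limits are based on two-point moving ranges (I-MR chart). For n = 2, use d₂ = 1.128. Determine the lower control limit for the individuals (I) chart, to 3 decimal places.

139.136

X̄ = (159.3 + 157.1 + 177.1 + 156.9 + 152.6 + 182.9 + 173.4 + 174.8 + 169.6 + 149.6 + 156.4 + 159.4 + 155.8 + 161.7 + 171.3 + 167.6 + 163.4) / 17 = 164.0529
Moving ranges: 2.2, 20.0, 20.2, 4.3, 30.3, 9.5, 1.4, 5.2, 20.0, 6.8, 3.0, 3.6, 5.9, 9.6, 3.7, 4.2; M̄R̄ = 149.9000 / 16 = 9.3688
LCL = X̄ − 3·M̄R̄/d₂ = 164.0529 − 3 × 9.3688 / 1.128 = 139.1361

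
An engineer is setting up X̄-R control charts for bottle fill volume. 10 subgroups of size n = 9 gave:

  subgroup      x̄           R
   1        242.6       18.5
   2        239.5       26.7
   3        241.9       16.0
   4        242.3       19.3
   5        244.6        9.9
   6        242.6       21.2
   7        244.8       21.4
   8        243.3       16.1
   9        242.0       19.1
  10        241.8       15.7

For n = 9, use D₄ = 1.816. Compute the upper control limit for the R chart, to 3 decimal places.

R̄ = (18.5 + 26.7 + 16.0 + 19.3 + 9.9 + 21.2 + 21.4 + 16.1 + 19.1 + 15.7) / 10 = 183.9000 / 10 = 18.3900
UCL_R = D₄·R̄ = 1.816 × 18.3900 = 33.3962

33.396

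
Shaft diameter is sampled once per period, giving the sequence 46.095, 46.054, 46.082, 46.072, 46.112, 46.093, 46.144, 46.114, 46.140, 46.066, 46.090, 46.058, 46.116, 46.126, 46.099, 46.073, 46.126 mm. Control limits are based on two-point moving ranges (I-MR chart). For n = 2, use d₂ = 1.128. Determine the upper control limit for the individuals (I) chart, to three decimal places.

X̄ = (46.095 + 46.054 + 46.082 + 46.072 + 46.112 + 46.093 + 46.144 + 46.114 + 46.140 + 46.066 + 46.090 + 46.058 + 46.116 + 46.126 + 46.099 + 46.073 + 46.126) / 17 = 46.0976
Moving ranges: 0.041, 0.028, 0.010, 0.040, 0.019, 0.051, 0.030, 0.026, 0.074, 0.024, 0.032, 0.058, 0.010, 0.027, 0.026, 0.053; M̄R̄ = 0.5490 / 16 = 0.0343
UCL = X̄ + 3·M̄R̄/d₂ = 46.0976 + 3 × 0.0343 / 1.128 = 46.1889

46.189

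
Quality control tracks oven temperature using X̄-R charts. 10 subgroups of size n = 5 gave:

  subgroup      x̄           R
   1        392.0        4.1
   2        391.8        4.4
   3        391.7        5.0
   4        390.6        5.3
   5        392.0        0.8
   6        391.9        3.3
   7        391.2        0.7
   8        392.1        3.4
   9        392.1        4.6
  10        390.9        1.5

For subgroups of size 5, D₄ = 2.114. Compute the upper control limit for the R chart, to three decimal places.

R̄ = (4.1 + 4.4 + 5.0 + 5.3 + 0.8 + 3.3 + 0.7 + 3.4 + 4.6 + 1.5) / 10 = 33.1000 / 10 = 3.3100
UCL_R = D₄·R̄ = 2.114 × 3.3100 = 6.9973

6.997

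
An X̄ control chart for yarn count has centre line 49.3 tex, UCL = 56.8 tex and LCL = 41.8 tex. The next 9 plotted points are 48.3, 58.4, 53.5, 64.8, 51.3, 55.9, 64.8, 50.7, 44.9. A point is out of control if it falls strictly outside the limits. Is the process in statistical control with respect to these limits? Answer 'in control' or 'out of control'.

out of control

Compare each point to [41.8, 56.8]: sample 2 = 58.4 > UCL; sample 4 = 64.8 > UCL; sample 7 = 64.8 > UCL.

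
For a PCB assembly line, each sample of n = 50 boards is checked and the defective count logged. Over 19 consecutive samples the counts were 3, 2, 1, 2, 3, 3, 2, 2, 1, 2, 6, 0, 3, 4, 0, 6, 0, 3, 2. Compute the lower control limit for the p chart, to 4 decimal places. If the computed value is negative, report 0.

0.0000

p̄ = Σdᵢ / (k·n) = 45 / (19 × 50) = 0.04737
LCL = p̄ − 3·√(p̄(1−p̄)/n) = 0.04737 − 3 × 0.03004 = -0.04276 → 0 (negative, so LCL = 0)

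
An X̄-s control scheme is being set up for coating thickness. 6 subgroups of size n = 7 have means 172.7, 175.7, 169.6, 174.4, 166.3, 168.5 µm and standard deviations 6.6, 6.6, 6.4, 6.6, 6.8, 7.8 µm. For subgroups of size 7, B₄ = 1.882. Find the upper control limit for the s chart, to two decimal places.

12.80

s̄ = (6.6 + 6.6 + 6.4 + 6.6 + 6.8 + 7.8) / 6 = 6.8000
UCL_s = B₄·s̄ = 1.882 × 6.8000 = 12.7976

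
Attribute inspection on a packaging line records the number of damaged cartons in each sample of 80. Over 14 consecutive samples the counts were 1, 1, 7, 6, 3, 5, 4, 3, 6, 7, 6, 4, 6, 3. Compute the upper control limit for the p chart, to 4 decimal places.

p̄ = Σdᵢ / (k·n) = 62 / (14 × 80) = 0.05536
UCL = p̄ + 3·√(p̄(1−p̄)/n) = 0.05536 + 3 × √(0.05536×0.94464/80) = 0.05536 + 3 × 0.02557 = 0.13206

0.1321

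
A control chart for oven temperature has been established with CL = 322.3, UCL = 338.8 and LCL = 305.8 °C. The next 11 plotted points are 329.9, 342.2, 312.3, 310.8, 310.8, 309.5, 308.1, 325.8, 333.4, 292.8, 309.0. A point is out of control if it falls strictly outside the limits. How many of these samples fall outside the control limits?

2

Compare each point to [305.8, 338.8]: sample 2 = 342.2 > UCL; sample 10 = 292.8 < LCL.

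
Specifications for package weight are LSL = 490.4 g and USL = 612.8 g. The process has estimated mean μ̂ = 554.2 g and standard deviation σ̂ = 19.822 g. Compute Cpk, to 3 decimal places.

Cpu = (USL − μ̂) / (3σ̂) = (612.8 − 554.2) / (3 × 19.822) = 0.9854; Cpl = (μ̂ − LSL) / (3σ̂) = (554.2 − 490.4) / (3 × 19.822) = 1.0729; Cpk = min(Cpu, Cpl) = 0.9854

0.985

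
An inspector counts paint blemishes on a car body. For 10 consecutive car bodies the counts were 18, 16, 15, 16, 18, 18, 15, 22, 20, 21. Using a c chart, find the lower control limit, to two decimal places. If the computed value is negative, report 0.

5.21

c̄ = (18 + 16 + 15 + 16 + 18 + 18 + 15 + 22 + 20 + 21) / 10 = 179 / 10 = 17.9000
LCL = c̄ − 3√c̄ = 17.9000 − 3 × 4.2308 = 5.2075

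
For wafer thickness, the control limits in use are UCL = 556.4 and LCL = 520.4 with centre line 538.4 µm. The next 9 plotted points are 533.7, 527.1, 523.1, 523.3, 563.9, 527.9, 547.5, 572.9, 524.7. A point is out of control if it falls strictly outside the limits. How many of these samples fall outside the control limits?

2

Compare each point to [520.4, 556.4]: sample 5 = 563.9 > UCL; sample 8 = 572.9 > UCL.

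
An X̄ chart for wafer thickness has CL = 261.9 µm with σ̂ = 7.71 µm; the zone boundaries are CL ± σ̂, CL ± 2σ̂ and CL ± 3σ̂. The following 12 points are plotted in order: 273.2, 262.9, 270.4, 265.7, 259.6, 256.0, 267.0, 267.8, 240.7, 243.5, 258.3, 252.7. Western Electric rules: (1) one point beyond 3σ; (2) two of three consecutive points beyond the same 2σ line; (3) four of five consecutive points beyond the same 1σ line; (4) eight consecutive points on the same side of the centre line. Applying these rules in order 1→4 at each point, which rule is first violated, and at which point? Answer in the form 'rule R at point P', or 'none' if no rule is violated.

Zone of each point (C = within 1σ̂, B = 1σ̂–2σ̂, A = 2σ̂–3σ̂, * = beyond 3σ̂; sign = side of CL): 1:+B, 2:+C, 3:+B, 4:+C, 5:-C, 6:-C, 7:+C, 8:+C, 9:-A, 10:-A, 11:-C, 12:-B
Rule 2 (two of three consecutive points beyond the same 2σ limit) is satisfied at point 10.

rule 2 at point 10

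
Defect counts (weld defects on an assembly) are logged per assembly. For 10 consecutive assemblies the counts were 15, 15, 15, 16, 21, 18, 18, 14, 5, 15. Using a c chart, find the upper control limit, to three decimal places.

c̄ = (15 + 15 + 15 + 16 + 21 + 18 + 18 + 14 + 5 + 15) / 10 = 152 / 10 = 15.2000
UCL = c̄ + 3√c̄ = 15.2000 + 3 × √15.2000 = 15.2000 + 3 × 3.8987 = 26.8962

26.896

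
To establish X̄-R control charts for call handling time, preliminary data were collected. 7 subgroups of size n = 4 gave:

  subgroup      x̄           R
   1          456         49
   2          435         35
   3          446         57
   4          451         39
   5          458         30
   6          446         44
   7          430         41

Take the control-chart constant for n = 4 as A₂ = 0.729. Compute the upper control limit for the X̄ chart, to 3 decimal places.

X̄̄ = (456 + 435 + 446 + 451 + 458 + 446 + 430) / 7 = 3122.0000 / 7 = 446.0000
R̄ = (49 + 35 + 57 + 39 + 30 + 44 + 41) / 7 = 295.0000 / 7 = 42.1429
UCL = X̄̄ + A₂·R̄ = 446.0000 + 0.729 × 42.1429 = 476.7221

476.722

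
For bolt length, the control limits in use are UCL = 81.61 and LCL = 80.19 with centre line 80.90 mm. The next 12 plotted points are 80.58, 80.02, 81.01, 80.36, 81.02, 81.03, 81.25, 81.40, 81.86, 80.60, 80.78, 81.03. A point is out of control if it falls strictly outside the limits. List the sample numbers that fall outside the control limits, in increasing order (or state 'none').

Compare each point to [80.19, 81.61]: sample 2 = 80.02 < LCL; sample 9 = 81.86 > UCL.

2, 9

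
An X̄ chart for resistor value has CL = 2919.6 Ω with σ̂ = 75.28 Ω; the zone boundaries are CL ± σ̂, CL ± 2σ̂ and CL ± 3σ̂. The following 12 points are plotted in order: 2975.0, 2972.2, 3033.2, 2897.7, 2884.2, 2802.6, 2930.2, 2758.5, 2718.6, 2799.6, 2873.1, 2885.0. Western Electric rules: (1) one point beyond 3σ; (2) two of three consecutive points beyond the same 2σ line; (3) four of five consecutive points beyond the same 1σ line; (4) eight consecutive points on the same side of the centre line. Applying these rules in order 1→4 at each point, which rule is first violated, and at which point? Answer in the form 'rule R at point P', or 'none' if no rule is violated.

rule 2 at point 9

Zone of each point (C = within 1σ̂, B = 1σ̂–2σ̂, A = 2σ̂–3σ̂, * = beyond 3σ̂; sign = side of CL): 1:+C, 2:+C, 3:+B, 4:-C, 5:-C, 6:-B, 7:+C, 8:-A, 9:-A, 10:-B, 11:-C, 12:-C
Rule 2 (two of three consecutive points beyond the same 2σ limit) is satisfied at point 9.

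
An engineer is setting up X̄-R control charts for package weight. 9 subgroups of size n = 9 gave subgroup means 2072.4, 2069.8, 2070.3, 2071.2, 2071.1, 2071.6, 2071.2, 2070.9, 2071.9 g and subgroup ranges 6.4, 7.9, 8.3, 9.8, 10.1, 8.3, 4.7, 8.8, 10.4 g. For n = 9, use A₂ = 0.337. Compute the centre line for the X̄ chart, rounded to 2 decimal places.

2071.16

X̄̄ = (2072.4 + 2069.8 + 2070.3 + 2071.2 + 2071.1 + 2071.6 + 2071.2 + 2070.9 + 2071.9) / 9 = 18640.4000 / 9 = 2071.1556
CL = X̄̄ = 2071.1556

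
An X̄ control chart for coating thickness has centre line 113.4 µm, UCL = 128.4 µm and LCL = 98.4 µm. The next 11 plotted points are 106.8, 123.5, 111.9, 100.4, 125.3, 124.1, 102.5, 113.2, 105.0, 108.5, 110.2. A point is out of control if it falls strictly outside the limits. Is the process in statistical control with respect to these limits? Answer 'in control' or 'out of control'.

in control

All 11 points lie within [98.4, 128.4].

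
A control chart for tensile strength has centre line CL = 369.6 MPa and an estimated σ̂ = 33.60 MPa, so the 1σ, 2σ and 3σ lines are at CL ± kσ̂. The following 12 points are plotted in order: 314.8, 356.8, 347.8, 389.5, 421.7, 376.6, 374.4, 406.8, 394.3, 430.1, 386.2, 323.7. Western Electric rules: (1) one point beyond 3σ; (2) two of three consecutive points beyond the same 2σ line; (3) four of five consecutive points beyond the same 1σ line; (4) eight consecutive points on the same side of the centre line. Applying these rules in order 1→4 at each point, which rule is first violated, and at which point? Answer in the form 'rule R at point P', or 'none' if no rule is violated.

rule 4 at point 11

Zone of each point (C = within 1σ̂, B = 1σ̂–2σ̂, A = 2σ̂–3σ̂, * = beyond 3σ̂; sign = side of CL): 1:-B, 2:-C, 3:-C, 4:+C, 5:+B, 6:+C, 7:+C, 8:+B, 9:+C, 10:+B, 11:+C, 12:-B
Rule 4 (eight consecutive points on the same side of the centre line) is satisfied at point 11.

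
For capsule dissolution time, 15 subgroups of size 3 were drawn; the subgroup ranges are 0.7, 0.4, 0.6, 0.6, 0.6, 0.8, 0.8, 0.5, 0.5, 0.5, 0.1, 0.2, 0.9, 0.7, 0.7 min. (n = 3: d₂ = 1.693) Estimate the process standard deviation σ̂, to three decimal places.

R̄ = (0.7 + 0.4 + 0.6 + 0.6 + 0.6 + 0.8 + 0.8 + 0.5 + 0.5 + 0.5 + 0.1 + 0.2 + 0.9 + 0.7 + 0.7) / 15 = 0.5733
σ̂ = R̄ / d₂ = 0.5733 / 1.693 = 0.3386

0.339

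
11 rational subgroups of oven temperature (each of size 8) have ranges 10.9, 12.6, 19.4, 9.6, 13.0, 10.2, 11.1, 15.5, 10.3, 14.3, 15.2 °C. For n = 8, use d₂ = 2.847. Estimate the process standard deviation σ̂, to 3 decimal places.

R̄ = (10.9 + 12.6 + 19.4 + 9.6 + 13.0 + 10.2 + 11.1 + 15.5 + 10.3 + 14.3 + 15.2) / 11 = 12.9182
σ̂ = R̄ / d₂ = 12.9182 / 2.847 = 4.5375

4.537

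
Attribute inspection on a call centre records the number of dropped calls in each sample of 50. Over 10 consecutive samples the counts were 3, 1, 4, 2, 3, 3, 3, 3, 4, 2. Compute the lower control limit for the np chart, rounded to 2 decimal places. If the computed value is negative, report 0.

p̄ = Σdᵢ / (k·n) = 28 / (10 × 50) = 0.05600
LCL = np̄ − 3·√(np̄(1−p̄)) = 2.8000 − 3 × 1.6258 = -2.0774 → 0 (negative, so LCL = 0)

0.00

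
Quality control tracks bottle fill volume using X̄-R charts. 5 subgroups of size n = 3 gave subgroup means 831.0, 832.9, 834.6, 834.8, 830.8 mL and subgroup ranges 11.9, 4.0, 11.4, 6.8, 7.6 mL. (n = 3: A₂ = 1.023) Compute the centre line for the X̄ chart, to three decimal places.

832.820

X̄̄ = (831.0 + 832.9 + 834.6 + 834.8 + 830.8) / 5 = 4164.1000 / 5 = 832.8200
CL = X̄̄ = 832.8200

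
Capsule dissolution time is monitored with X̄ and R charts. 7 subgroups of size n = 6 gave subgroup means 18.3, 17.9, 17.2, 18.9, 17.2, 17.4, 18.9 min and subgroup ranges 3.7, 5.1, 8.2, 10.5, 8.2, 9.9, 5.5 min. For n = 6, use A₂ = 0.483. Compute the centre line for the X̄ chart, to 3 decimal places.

X̄̄ = (18.3 + 17.9 + 17.2 + 18.9 + 17.2 + 17.4 + 18.9) / 7 = 125.8000 / 7 = 17.9714
CL = X̄̄ = 17.9714

17.971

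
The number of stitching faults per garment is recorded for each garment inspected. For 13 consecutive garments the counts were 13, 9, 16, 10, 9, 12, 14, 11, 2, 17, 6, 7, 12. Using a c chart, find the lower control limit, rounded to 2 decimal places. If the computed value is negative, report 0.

0.84

c̄ = (13 + 9 + 16 + 10 + 9 + 12 + 14 + 11 + 2 + 17 + 6 + 7 + 12) / 13 = 138 / 13 = 10.6154
LCL = c̄ − 3√c̄ = 10.6154 − 3 × 3.2581 = 0.8410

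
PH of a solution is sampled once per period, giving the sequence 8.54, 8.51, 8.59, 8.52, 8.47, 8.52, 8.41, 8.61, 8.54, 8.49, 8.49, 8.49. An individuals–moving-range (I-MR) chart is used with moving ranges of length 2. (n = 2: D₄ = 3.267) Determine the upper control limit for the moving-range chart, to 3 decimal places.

0.211

Moving ranges: 0.03, 0.08, 0.07, 0.05, 0.05, 0.11, 0.20, 0.07, 0.05, 0.00, 0.00; M̄R̄ = 0.7100 / 11 = 0.0645
UCL_MR = D₄·M̄R̄ = 3.267 × 0.0645 = 0.2109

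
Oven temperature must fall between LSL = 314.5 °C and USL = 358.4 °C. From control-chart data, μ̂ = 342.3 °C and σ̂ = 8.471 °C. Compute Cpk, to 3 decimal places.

0.634

Cpu = (USL − μ̂) / (3σ̂) = (358.4 − 342.3) / (3 × 8.471) = 0.6335; Cpl = (μ̂ − LSL) / (3σ̂) = (342.3 − 314.5) / (3 × 8.471) = 1.0939; Cpk = min(Cpu, Cpl) = 0.6335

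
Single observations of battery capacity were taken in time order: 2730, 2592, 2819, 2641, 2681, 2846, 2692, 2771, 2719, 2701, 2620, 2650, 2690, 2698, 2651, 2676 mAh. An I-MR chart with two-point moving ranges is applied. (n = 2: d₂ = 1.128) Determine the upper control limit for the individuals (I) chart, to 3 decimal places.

X̄ = (2730 + 2592 + 2819 + 2641 + 2681 + 2846 + 2692 + 2771 + 2719 + 2701 + 2620 + 2650 + 2690 + 2698 + 2651 + 2676) / 16 = 2698.5625
Moving ranges: 138, 227, 178, 40, 165, 154, 79, 52, 18, 81, 30, 40, 8, 47, 25; M̄R̄ = 1282.0000 / 15 = 85.4667
UCL = X̄ + 3·M̄R̄/d₂ = 2698.5625 + 3 × 85.4667 / 1.128 = 2925.8675

2925.867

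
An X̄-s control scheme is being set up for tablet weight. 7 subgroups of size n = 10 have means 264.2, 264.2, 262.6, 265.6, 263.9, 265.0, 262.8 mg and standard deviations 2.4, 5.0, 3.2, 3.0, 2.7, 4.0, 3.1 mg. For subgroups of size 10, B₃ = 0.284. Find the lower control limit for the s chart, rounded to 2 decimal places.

0.95

s̄ = (2.4 + 5.0 + 3.2 + 3.0 + 2.7 + 4.0 + 3.1) / 7 = 3.3429
LCL_s = B₃·s̄ = 0.284 × 3.3429 = 0.9494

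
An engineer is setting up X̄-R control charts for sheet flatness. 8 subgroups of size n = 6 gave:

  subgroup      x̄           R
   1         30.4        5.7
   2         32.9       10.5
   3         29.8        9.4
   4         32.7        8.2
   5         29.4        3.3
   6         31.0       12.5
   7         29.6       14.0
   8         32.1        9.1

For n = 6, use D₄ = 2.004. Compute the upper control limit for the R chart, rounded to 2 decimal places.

R̄ = (5.7 + 10.5 + 9.4 + 8.2 + 3.3 + 12.5 + 14.0 + 9.1) / 8 = 72.7000 / 8 = 9.0875
UCL_R = D₄·R̄ = 2.004 × 9.0875 = 18.2113

18.21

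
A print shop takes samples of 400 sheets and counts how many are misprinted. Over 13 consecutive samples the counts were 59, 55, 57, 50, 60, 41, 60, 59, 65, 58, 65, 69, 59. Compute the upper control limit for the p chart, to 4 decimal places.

p̄ = Σdᵢ / (k·n) = 757 / (13 × 400) = 0.14558
UCL = p̄ + 3·√(p̄(1−p̄)/n) = 0.14558 + 3 × √(0.14558×0.85442/400) = 0.14558 + 3 × 0.01763 = 0.19848

0.1985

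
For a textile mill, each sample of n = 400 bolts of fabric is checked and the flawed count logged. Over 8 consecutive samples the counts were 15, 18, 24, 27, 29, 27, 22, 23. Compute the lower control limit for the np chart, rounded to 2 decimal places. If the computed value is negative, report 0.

p̄ = Σdᵢ / (k·n) = 185 / (8 × 400) = 0.05781
LCL = np̄ − 3·√(np̄(1−p̄)) = 23.1250 − 3 × 4.6678 = 9.1217

9.12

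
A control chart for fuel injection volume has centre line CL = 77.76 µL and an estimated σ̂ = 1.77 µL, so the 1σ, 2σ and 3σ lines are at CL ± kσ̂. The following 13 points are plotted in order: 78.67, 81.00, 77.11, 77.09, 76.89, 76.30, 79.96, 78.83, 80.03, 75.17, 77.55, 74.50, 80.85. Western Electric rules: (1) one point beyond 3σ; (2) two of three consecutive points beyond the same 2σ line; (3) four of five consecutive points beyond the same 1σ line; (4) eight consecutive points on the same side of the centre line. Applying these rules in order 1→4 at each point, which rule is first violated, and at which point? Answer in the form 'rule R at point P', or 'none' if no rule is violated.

none

Zone of each point (C = within 1σ̂, B = 1σ̂–2σ̂, A = 2σ̂–3σ̂, * = beyond 3σ̂; sign = side of CL): 1:+C, 2:+B, 3:-C, 4:-C, 5:-C, 6:-C, 7:+B, 8:+C, 9:+B, 10:-B, 11:-C, 12:-B, 13:+B
No rule fires across all 13 points.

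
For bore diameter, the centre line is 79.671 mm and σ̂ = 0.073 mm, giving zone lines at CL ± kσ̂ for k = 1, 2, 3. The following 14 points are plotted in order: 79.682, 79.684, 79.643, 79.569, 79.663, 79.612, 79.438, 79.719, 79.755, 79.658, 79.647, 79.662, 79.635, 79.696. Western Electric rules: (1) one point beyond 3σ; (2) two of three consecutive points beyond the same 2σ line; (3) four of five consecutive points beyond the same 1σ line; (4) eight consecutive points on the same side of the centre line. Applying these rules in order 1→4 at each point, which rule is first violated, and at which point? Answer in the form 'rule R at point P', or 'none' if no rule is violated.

rule 1 at point 7

Zone of each point (C = within 1σ̂, B = 1σ̂–2σ̂, A = 2σ̂–3σ̂, * = beyond 3σ̂; sign = side of CL): 1:+C, 2:+C, 3:-C, 4:-B, 5:-C, 6:-C, 7:-*, 8:+C, 9:+B, 10:-C, 11:-C, 12:-C, 13:-C, 14:+C
Rule 1 (one point beyond the 3σ limits) is satisfied at point 7.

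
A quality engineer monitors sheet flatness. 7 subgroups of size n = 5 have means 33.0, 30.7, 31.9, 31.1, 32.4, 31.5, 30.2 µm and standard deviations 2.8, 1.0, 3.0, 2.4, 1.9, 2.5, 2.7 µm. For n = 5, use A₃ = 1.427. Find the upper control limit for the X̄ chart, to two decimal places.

34.87

X̄̄ = (33.0 + 30.7 + 31.9 + 31.1 + 32.4 + 31.5 + 30.2) / 7 = 31.5429
s̄ = (2.8 + 1.0 + 3.0 + 2.4 + 1.9 + 2.5 + 2.7) / 7 = 2.3286
UCL = X̄̄ + A₃·s̄ = 31.5429 + 1.427 × 2.3286 = 34.8657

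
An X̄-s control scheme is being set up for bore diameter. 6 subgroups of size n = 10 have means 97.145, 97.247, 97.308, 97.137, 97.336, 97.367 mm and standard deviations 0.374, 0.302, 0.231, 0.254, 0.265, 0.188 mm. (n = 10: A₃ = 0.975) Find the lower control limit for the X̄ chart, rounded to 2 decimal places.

96.99

X̄̄ = (97.145 + 97.247 + 97.308 + 97.137 + 97.336 + 97.367) / 6 = 97.2567
s̄ = (0.374 + 0.302 + 0.231 + 0.254 + 0.265 + 0.188) / 6 = 0.2690
LCL = X̄̄ − A₃·s̄ = 97.2567 − 0.975 × 0.2690 = 96.9944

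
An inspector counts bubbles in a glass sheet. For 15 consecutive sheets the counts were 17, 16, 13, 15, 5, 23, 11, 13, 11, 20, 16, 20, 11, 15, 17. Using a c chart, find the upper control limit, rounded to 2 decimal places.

26.43

c̄ = (17 + 16 + 13 + 15 + 5 + 23 + 11 + 13 + 11 + 20 + 16 + 20 + 11 + 15 + 17) / 15 = 223 / 15 = 14.8667
UCL = c̄ + 3√c̄ = 14.8667 + 3 × √14.8667 = 14.8667 + 3 × 3.8557 = 26.4339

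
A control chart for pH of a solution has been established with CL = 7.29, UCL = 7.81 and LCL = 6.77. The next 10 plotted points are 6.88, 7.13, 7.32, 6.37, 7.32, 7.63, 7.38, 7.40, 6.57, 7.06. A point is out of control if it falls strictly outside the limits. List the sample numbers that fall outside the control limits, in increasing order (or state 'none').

4, 9

Compare each point to [6.77, 7.81]: sample 4 = 6.37 < LCL; sample 9 = 6.57 < LCL.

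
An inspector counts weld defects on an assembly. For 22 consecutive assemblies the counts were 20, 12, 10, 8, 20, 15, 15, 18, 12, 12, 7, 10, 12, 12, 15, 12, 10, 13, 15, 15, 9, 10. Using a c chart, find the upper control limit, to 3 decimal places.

23.559

c̄ = (20 + 12 + 10 + 8 + 20 + 15 + 15 + 18 + 12 + 12 + 7 + 10 + 12 + 12 + 15 + 12 + 10 + 13 + 15 + 15 + 9 + 10) / 22 = 282 / 22 = 12.8182
UCL = c̄ + 3√c̄ = 12.8182 + 3 × √12.8182 = 12.8182 + 3 × 3.5802 = 23.5589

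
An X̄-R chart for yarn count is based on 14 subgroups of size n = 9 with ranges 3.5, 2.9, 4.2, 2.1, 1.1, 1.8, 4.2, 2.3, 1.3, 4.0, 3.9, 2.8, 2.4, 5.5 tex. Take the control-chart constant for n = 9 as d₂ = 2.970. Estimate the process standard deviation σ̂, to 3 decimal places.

R̄ = (3.5 + 2.9 + 4.2 + 2.1 + 1.1 + 1.8 + 4.2 + 2.3 + 1.3 + 4.0 + 3.9 + 2.8 + 2.4 + 5.5) / 14 = 3.0000
σ̂ = R̄ / d₂ = 3.0000 / 2.970 = 1.0101

1.010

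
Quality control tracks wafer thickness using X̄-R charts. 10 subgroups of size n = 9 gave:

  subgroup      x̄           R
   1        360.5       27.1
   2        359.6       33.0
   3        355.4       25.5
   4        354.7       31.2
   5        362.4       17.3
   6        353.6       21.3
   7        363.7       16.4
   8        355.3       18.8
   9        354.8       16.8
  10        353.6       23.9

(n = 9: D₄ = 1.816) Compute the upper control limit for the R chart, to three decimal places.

R̄ = (27.1 + 33.0 + 25.5 + 31.2 + 17.3 + 21.3 + 16.4 + 18.8 + 16.8 + 23.9) / 10 = 231.3000 / 10 = 23.1300
UCL_R = D₄·R̄ = 1.816 × 23.1300 = 42.0041

42.004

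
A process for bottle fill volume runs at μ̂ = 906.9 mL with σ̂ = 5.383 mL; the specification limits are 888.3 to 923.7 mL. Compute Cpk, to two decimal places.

1.04

Cpu = (USL − μ̂) / (3σ̂) = (923.7 − 906.9) / (3 × 5.383) = 1.0403; Cpl = (μ̂ − LSL) / (3σ̂) = (906.9 − 888.3) / (3 × 5.383) = 1.1518; Cpk = min(Cpu, Cpl) = 1.0403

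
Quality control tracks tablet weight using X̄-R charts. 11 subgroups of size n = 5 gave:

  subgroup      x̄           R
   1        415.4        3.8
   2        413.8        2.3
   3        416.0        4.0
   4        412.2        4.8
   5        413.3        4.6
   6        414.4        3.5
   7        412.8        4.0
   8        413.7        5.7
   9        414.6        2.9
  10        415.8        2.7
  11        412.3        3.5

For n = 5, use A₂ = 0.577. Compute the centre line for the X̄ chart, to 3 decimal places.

X̄̄ = (415.4 + 413.8 + 416.0 + 412.2 + 413.3 + 414.4 + 412.8 + 413.7 + 414.6 + 415.8 + 412.3) / 11 = 4554.3000 / 11 = 414.0273
CL = X̄̄ = 414.0273

414.027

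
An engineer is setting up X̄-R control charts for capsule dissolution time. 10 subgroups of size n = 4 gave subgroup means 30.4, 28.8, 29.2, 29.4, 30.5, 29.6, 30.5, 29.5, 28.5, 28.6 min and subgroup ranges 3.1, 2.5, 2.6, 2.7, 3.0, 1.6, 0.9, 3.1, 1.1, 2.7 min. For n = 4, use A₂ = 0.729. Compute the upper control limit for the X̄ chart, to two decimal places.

X̄̄ = (30.4 + 28.8 + 29.2 + 29.4 + 30.5 + 29.6 + 30.5 + 29.5 + 28.5 + 28.6) / 10 = 295.0000 / 10 = 29.5000
R̄ = (3.1 + 2.5 + 2.6 + 2.7 + 3.0 + 1.6 + 0.9 + 3.1 + 1.1 + 2.7) / 10 = 23.3000 / 10 = 2.3300
UCL = X̄̄ + A₂·R̄ = 29.5000 + 0.729 × 2.3300 = 31.1986

31.20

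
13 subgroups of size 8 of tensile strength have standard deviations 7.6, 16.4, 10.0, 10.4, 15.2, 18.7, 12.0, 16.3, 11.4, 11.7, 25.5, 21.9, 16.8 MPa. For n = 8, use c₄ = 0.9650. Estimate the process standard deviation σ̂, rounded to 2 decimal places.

s̄ = (7.6 + 16.4 + 10.0 + 10.4 + 15.2 + 18.7 + 12.0 + 16.3 + 11.4 + 11.7 + 25.5 + 21.9 + 16.8) / 13 = 14.9154
σ̂ = s̄ / c₄ = 14.9154 / 0.9650 = 15.4564

15.46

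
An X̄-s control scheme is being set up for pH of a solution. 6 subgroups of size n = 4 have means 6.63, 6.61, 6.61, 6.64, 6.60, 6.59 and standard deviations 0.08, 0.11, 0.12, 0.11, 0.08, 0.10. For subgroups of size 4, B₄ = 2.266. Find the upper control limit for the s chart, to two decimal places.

s̄ = (0.08 + 0.11 + 0.12 + 0.11 + 0.08 + 0.10) / 6 = 0.1000
UCL_s = B₄·s̄ = 2.266 × 0.1000 = 0.2266

0.23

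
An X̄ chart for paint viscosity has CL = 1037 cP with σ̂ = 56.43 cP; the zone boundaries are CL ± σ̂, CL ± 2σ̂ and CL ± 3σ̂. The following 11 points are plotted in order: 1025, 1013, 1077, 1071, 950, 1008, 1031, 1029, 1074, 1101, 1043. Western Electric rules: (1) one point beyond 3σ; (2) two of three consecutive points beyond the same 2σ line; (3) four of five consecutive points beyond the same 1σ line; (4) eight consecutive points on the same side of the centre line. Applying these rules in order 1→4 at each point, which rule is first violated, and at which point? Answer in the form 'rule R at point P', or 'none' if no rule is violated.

Zone of each point (C = within 1σ̂, B = 1σ̂–2σ̂, A = 2σ̂–3σ̂, * = beyond 3σ̂; sign = side of CL): 1:-C, 2:-C, 3:+C, 4:+C, 5:-B, 6:-C, 7:-C, 8:-C, 9:+C, 10:+B, 11:+C
No rule fires across all 11 points.

none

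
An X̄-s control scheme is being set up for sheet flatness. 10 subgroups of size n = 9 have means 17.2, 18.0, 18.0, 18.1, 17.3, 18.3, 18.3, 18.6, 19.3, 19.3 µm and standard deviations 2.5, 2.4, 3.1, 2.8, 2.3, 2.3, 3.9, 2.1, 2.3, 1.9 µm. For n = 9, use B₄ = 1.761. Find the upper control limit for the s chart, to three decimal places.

s̄ = (2.5 + 2.4 + 3.1 + 2.8 + 2.3 + 2.3 + 3.9 + 2.1 + 2.3 + 1.9) / 10 = 2.5600
UCL_s = B₄·s̄ = 1.761 × 2.5600 = 4.5082

4.508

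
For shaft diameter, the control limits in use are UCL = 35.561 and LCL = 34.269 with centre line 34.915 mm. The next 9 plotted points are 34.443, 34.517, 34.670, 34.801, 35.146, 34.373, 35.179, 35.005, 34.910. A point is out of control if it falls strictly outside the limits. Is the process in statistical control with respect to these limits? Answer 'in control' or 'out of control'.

All 9 points lie within [34.269, 35.561].

in control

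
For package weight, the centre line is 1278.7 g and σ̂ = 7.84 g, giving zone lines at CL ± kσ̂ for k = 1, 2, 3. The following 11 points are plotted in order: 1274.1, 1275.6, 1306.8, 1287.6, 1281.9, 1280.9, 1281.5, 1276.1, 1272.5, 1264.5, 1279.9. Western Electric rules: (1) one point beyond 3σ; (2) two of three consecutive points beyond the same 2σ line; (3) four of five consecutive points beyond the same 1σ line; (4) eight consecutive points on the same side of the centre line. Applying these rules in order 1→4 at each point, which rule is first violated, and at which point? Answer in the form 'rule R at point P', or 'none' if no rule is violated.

Zone of each point (C = within 1σ̂, B = 1σ̂–2σ̂, A = 2σ̂–3σ̂, * = beyond 3σ̂; sign = side of CL): 1:-C, 2:-C, 3:+*, 4:+B, 5:+C, 6:+C, 7:+C, 8:-C, 9:-C, 10:-B, 11:+C
Rule 1 (one point beyond the 3σ limits) is satisfied at point 3.

rule 1 at point 3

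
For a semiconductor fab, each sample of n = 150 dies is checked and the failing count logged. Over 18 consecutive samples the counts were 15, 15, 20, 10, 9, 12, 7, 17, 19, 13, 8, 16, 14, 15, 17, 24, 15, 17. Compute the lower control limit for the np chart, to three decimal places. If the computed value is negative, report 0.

3.717

p̄ = Σdᵢ / (k·n) = 263 / (18 × 150) = 0.09741
LCL = np̄ − 3·√(np̄(1−p̄)) = 14.6111 − 3 × 3.6315 = 3.7166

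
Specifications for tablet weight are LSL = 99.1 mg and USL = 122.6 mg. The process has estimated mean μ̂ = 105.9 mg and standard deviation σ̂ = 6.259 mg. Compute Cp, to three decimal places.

0.626

Cp = (USL − LSL) / (6σ̂) = (122.6 − 99.1) / (6 × 6.259) = 23.5000 / 37.5540 = 0.6258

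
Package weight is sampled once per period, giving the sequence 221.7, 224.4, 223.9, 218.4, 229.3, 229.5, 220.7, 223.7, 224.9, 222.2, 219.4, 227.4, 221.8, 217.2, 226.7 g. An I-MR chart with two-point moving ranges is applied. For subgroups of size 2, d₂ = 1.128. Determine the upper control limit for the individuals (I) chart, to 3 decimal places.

235.951

X̄ = (221.7 + 224.4 + 223.9 + 218.4 + 229.3 + 229.5 + 220.7 + 223.7 + 224.9 + 222.2 + 219.4 + 227.4 + 221.8 + 217.2 + 226.7) / 15 = 223.4133
Moving ranges: 2.7, 0.5, 5.5, 10.9, 0.2, 8.8, 3.0, 1.2, 2.7, 2.8, 8.0, 5.6, 4.6, 9.5; M̄R̄ = 66.0000 / 14 = 4.7143
UCL = X̄ + 3·M̄R̄/d₂ = 223.4133 + 3 × 4.7143 / 1.128 = 235.9513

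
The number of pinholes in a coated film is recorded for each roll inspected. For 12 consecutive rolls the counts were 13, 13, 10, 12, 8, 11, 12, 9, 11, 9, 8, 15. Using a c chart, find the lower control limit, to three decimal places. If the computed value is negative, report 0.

c̄ = (13 + 13 + 10 + 12 + 8 + 11 + 12 + 9 + 11 + 9 + 8 + 15) / 12 = 131 / 12 = 10.9167
LCL = c̄ − 3√c̄ = 10.9167 − 3 × 3.3040 = 1.0046

1.005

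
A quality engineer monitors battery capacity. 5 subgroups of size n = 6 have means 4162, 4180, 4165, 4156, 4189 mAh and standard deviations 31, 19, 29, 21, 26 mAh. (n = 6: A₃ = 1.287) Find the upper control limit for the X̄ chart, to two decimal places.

X̄̄ = (4162 + 4180 + 4165 + 4156 + 4189) / 5 = 4170.4000
s̄ = (31 + 19 + 29 + 21 + 26) / 5 = 25.2000
UCL = X̄̄ + A₃·s̄ = 4170.4000 + 1.287 × 25.2000 = 4202.8324

4202.83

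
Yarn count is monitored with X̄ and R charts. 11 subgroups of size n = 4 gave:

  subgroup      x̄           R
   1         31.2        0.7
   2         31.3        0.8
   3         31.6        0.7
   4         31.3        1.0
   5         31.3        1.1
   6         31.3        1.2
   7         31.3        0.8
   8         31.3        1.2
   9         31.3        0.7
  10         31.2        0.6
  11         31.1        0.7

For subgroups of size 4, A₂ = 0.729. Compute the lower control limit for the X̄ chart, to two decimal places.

X̄̄ = (31.2 + 31.3 + 31.6 + 31.3 + 31.3 + 31.3 + 31.3 + 31.3 + 31.3 + 31.2 + 31.1) / 11 = 344.2000 / 11 = 31.2909
R̄ = (0.7 + 0.8 + 0.7 + 1.0 + 1.1 + 1.2 + 0.8 + 1.2 + 0.7 + 0.6 + 0.7) / 11 = 9.5000 / 11 = 0.8636
LCL = X̄̄ − A₂·R̄ = 31.2909 − 0.729 × 0.8636 = 30.6613

30.66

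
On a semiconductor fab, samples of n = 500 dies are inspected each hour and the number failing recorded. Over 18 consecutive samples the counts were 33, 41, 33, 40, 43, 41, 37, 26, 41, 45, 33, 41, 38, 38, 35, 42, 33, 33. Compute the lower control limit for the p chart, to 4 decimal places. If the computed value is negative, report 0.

p̄ = Σdᵢ / (k·n) = 673 / (18 × 500) = 0.07478
LCL = p̄ − 3·√(p̄(1−p̄)/n) = 0.07478 − 3 × 0.01176 = 0.03949

0.0395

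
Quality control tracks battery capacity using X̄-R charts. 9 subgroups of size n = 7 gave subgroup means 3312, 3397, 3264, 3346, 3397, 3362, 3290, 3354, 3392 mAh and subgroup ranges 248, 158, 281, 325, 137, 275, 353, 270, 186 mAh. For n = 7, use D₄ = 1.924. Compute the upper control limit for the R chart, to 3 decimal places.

477.366

R̄ = (248 + 158 + 281 + 325 + 137 + 275 + 353 + 270 + 186) / 9 = 2233.0000 / 9 = 248.1111
UCL_R = D₄·R̄ = 1.924 × 248.1111 = 477.3658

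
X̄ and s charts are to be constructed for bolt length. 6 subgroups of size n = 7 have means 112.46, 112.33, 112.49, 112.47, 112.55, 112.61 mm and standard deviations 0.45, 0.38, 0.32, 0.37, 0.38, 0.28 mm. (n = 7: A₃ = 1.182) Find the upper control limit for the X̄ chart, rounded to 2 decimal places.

X̄̄ = (112.46 + 112.33 + 112.49 + 112.47 + 112.55 + 112.61) / 6 = 112.4850
s̄ = (0.45 + 0.38 + 0.32 + 0.37 + 0.38 + 0.28) / 6 = 0.3633
UCL = X̄̄ + A₃·s̄ = 112.4850 + 1.182 × 0.3633 = 112.9145

112.91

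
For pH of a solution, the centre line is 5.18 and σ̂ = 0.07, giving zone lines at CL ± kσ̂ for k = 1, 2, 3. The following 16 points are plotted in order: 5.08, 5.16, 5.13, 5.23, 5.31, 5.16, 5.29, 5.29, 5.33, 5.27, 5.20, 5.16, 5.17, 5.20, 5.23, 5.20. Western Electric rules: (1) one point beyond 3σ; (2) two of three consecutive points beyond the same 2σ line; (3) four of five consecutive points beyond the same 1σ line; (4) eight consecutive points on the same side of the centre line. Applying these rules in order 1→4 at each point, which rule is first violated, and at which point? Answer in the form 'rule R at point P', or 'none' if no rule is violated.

Zone of each point (C = within 1σ̂, B = 1σ̂–2σ̂, A = 2σ̂–3σ̂, * = beyond 3σ̂; sign = side of CL): 1:-B, 2:-C, 3:-C, 4:+C, 5:+B, 6:-C, 7:+B, 8:+B, 9:+A, 10:+B, 11:+C, 12:-C, 13:-C, 14:+C, 15:+C, 16:+C
Rule 3 (four of five consecutive points beyond the same 1σ limit) is satisfied at point 9.

rule 3 at point 9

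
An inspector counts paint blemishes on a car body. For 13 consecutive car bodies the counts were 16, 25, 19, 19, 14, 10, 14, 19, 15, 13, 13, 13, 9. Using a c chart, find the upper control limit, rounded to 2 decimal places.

c̄ = (16 + 25 + 19 + 19 + 14 + 10 + 14 + 19 + 15 + 13 + 13 + 13 + 9) / 13 = 199 / 13 = 15.3077
UCL = c̄ + 3√c̄ = 15.3077 + 3 × √15.3077 = 15.3077 + 3 × 3.9125 = 27.0452

27.05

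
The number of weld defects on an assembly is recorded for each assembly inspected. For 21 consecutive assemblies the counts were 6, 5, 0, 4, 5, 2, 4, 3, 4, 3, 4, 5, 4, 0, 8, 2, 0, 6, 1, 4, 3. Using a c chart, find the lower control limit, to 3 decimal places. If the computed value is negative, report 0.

c̄ = (6 + 5 + 0 + 4 + 5 + 2 + 4 + 3 + 4 + 3 + 4 + 5 + 4 + 0 + 8 + 2 + 0 + 6 + 1 + 4 + 3) / 21 = 73 / 21 = 3.4762
LCL = c̄ − 3√c̄ = 3.4762 − 3 × 1.8645 = -2.1172 → 0 (cannot be negative)

0.000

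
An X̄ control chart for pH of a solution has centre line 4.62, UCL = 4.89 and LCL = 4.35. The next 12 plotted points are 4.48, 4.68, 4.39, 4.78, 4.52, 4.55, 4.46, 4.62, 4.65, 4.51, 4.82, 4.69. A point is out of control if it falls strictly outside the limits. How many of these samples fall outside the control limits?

0

All 12 points lie within [4.35, 4.89].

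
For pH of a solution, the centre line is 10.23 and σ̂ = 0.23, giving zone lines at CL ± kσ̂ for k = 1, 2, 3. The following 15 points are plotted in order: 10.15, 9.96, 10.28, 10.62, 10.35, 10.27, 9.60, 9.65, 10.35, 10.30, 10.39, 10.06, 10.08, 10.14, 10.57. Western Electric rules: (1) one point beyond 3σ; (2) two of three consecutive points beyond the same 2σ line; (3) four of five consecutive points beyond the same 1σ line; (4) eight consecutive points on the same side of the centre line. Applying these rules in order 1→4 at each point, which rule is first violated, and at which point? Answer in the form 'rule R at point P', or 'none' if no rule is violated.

rule 2 at point 8

Zone of each point (C = within 1σ̂, B = 1σ̂–2σ̂, A = 2σ̂–3σ̂, * = beyond 3σ̂; sign = side of CL): 1:-C, 2:-B, 3:+C, 4:+B, 5:+C, 6:+C, 7:-A, 8:-A, 9:+C, 10:+C, 11:+C, 12:-C, 13:-C, 14:-C, 15:+B
Rule 2 (two of three consecutive points beyond the same 2σ limit) is satisfied at point 8.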